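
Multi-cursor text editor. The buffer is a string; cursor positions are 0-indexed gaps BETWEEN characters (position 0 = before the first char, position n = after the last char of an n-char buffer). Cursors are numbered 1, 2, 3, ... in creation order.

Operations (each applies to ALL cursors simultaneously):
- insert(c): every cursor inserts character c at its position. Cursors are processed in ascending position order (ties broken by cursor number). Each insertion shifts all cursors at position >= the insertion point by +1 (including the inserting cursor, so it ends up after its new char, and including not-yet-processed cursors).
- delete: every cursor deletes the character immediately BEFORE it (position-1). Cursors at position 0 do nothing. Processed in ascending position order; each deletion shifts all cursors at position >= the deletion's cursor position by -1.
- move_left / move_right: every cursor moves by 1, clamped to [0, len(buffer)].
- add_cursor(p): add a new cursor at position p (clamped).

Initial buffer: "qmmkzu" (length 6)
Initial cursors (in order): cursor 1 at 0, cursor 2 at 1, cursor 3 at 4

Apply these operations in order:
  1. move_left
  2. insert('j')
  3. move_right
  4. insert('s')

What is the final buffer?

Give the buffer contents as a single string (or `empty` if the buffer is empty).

Answer: jjqssmmjkszu

Derivation:
After op 1 (move_left): buffer="qmmkzu" (len 6), cursors c1@0 c2@0 c3@3, authorship ......
After op 2 (insert('j')): buffer="jjqmmjkzu" (len 9), cursors c1@2 c2@2 c3@6, authorship 12...3...
After op 3 (move_right): buffer="jjqmmjkzu" (len 9), cursors c1@3 c2@3 c3@7, authorship 12...3...
After op 4 (insert('s')): buffer="jjqssmmjkszu" (len 12), cursors c1@5 c2@5 c3@10, authorship 12.12..3.3..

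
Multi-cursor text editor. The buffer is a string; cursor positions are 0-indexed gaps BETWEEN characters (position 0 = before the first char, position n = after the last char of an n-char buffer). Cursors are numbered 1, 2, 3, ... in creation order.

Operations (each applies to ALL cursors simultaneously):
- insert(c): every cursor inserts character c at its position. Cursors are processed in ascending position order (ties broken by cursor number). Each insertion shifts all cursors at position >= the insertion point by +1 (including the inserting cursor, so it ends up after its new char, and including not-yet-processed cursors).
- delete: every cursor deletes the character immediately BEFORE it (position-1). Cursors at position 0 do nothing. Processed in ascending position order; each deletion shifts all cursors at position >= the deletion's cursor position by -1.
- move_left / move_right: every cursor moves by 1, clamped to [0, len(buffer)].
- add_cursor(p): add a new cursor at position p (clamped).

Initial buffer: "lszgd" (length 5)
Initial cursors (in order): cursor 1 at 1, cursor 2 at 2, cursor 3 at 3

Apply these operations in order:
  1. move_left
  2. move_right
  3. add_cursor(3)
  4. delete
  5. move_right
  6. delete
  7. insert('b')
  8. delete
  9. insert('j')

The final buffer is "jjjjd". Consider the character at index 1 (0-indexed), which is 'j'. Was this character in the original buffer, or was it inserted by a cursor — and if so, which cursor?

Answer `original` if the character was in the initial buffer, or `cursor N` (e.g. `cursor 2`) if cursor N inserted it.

After op 1 (move_left): buffer="lszgd" (len 5), cursors c1@0 c2@1 c3@2, authorship .....
After op 2 (move_right): buffer="lszgd" (len 5), cursors c1@1 c2@2 c3@3, authorship .....
After op 3 (add_cursor(3)): buffer="lszgd" (len 5), cursors c1@1 c2@2 c3@3 c4@3, authorship .....
After op 4 (delete): buffer="gd" (len 2), cursors c1@0 c2@0 c3@0 c4@0, authorship ..
After op 5 (move_right): buffer="gd" (len 2), cursors c1@1 c2@1 c3@1 c4@1, authorship ..
After op 6 (delete): buffer="d" (len 1), cursors c1@0 c2@0 c3@0 c4@0, authorship .
After op 7 (insert('b')): buffer="bbbbd" (len 5), cursors c1@4 c2@4 c3@4 c4@4, authorship 1234.
After op 8 (delete): buffer="d" (len 1), cursors c1@0 c2@0 c3@0 c4@0, authorship .
After op 9 (insert('j')): buffer="jjjjd" (len 5), cursors c1@4 c2@4 c3@4 c4@4, authorship 1234.
Authorship (.=original, N=cursor N): 1 2 3 4 .
Index 1: author = 2

Answer: cursor 2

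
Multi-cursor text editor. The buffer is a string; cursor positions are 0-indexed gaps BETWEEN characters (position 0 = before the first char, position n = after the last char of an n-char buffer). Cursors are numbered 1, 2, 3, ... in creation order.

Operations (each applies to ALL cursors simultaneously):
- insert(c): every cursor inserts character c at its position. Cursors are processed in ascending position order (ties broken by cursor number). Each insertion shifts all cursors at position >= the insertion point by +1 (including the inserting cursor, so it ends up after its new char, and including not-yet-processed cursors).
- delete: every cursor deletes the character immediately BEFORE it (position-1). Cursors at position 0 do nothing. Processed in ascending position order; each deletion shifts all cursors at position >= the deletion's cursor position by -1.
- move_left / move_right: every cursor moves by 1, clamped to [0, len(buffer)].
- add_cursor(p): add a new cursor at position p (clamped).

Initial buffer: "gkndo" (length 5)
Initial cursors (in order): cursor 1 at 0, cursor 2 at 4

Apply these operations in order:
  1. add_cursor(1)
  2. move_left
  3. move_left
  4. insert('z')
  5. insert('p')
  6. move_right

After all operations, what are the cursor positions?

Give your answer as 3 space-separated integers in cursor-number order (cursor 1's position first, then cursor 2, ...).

Answer: 5 9 5

Derivation:
After op 1 (add_cursor(1)): buffer="gkndo" (len 5), cursors c1@0 c3@1 c2@4, authorship .....
After op 2 (move_left): buffer="gkndo" (len 5), cursors c1@0 c3@0 c2@3, authorship .....
After op 3 (move_left): buffer="gkndo" (len 5), cursors c1@0 c3@0 c2@2, authorship .....
After op 4 (insert('z')): buffer="zzgkzndo" (len 8), cursors c1@2 c3@2 c2@5, authorship 13..2...
After op 5 (insert('p')): buffer="zzppgkzpndo" (len 11), cursors c1@4 c3@4 c2@8, authorship 1313..22...
After op 6 (move_right): buffer="zzppgkzpndo" (len 11), cursors c1@5 c3@5 c2@9, authorship 1313..22...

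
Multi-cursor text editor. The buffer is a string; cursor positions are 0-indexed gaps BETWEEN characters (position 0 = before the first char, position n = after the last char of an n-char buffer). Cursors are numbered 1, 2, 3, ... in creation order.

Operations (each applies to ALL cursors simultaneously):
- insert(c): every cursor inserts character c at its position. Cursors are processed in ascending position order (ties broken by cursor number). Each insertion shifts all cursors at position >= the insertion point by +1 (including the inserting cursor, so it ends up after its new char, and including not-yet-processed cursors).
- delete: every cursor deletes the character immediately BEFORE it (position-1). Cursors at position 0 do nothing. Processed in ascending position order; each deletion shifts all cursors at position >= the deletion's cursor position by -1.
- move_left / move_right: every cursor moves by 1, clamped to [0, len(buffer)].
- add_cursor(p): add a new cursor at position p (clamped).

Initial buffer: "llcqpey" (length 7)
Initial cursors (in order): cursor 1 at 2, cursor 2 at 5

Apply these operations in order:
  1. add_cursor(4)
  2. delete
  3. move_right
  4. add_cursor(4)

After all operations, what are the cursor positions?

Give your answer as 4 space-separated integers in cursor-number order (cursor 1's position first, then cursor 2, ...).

Answer: 2 3 3 4

Derivation:
After op 1 (add_cursor(4)): buffer="llcqpey" (len 7), cursors c1@2 c3@4 c2@5, authorship .......
After op 2 (delete): buffer="lcey" (len 4), cursors c1@1 c2@2 c3@2, authorship ....
After op 3 (move_right): buffer="lcey" (len 4), cursors c1@2 c2@3 c3@3, authorship ....
After op 4 (add_cursor(4)): buffer="lcey" (len 4), cursors c1@2 c2@3 c3@3 c4@4, authorship ....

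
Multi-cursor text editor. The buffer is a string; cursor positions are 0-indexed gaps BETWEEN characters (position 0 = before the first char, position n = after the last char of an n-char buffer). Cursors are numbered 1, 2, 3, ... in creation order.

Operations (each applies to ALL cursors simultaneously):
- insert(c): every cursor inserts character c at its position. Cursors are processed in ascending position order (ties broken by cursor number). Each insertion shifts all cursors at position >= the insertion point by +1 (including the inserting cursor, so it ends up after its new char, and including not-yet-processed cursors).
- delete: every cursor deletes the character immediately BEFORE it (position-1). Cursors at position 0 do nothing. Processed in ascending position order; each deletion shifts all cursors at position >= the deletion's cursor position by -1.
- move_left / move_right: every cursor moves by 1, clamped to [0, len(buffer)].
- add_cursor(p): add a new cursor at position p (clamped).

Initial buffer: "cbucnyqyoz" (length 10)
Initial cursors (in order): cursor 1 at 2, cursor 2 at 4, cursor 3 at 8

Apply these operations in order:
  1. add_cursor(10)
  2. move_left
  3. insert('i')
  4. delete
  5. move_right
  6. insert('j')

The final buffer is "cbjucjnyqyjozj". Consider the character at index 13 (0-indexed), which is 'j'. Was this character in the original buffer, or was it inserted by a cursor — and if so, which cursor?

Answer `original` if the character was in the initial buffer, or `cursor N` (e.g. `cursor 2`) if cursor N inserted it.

After op 1 (add_cursor(10)): buffer="cbucnyqyoz" (len 10), cursors c1@2 c2@4 c3@8 c4@10, authorship ..........
After op 2 (move_left): buffer="cbucnyqyoz" (len 10), cursors c1@1 c2@3 c3@7 c4@9, authorship ..........
After op 3 (insert('i')): buffer="cibuicnyqiyoiz" (len 14), cursors c1@2 c2@5 c3@10 c4@13, authorship .1..2....3..4.
After op 4 (delete): buffer="cbucnyqyoz" (len 10), cursors c1@1 c2@3 c3@7 c4@9, authorship ..........
After op 5 (move_right): buffer="cbucnyqyoz" (len 10), cursors c1@2 c2@4 c3@8 c4@10, authorship ..........
After op 6 (insert('j')): buffer="cbjucjnyqyjozj" (len 14), cursors c1@3 c2@6 c3@11 c4@14, authorship ..1..2....3..4
Authorship (.=original, N=cursor N): . . 1 . . 2 . . . . 3 . . 4
Index 13: author = 4

Answer: cursor 4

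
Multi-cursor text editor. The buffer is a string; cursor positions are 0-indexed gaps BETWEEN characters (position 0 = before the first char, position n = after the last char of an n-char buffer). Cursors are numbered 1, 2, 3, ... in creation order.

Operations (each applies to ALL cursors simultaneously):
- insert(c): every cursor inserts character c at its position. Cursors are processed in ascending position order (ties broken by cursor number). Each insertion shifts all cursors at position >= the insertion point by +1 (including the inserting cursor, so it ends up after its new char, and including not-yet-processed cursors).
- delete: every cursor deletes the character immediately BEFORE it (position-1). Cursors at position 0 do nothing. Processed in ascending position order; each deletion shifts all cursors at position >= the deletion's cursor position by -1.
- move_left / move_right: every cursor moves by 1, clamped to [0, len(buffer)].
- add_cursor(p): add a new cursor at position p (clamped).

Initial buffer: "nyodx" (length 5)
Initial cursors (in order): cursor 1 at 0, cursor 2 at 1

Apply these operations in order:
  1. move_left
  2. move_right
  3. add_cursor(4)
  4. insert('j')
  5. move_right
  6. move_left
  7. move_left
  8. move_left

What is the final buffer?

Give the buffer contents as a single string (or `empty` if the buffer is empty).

Answer: njjyodjx

Derivation:
After op 1 (move_left): buffer="nyodx" (len 5), cursors c1@0 c2@0, authorship .....
After op 2 (move_right): buffer="nyodx" (len 5), cursors c1@1 c2@1, authorship .....
After op 3 (add_cursor(4)): buffer="nyodx" (len 5), cursors c1@1 c2@1 c3@4, authorship .....
After op 4 (insert('j')): buffer="njjyodjx" (len 8), cursors c1@3 c2@3 c3@7, authorship .12...3.
After op 5 (move_right): buffer="njjyodjx" (len 8), cursors c1@4 c2@4 c3@8, authorship .12...3.
After op 6 (move_left): buffer="njjyodjx" (len 8), cursors c1@3 c2@3 c3@7, authorship .12...3.
After op 7 (move_left): buffer="njjyodjx" (len 8), cursors c1@2 c2@2 c3@6, authorship .12...3.
After op 8 (move_left): buffer="njjyodjx" (len 8), cursors c1@1 c2@1 c3@5, authorship .12...3.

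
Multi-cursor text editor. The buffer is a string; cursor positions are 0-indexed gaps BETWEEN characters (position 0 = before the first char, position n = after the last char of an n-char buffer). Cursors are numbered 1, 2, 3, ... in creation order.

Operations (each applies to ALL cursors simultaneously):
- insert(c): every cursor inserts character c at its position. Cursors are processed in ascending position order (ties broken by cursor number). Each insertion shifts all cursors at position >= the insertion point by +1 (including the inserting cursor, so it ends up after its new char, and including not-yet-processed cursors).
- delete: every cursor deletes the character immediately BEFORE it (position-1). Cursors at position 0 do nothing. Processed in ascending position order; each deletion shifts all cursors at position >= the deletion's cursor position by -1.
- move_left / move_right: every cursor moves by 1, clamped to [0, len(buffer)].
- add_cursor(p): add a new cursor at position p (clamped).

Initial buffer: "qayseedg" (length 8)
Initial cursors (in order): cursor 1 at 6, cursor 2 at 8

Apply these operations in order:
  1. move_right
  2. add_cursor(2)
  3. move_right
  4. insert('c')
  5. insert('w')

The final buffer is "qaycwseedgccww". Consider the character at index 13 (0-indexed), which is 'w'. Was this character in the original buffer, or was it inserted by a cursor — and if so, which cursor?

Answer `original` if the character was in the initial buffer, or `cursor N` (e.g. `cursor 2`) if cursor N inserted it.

Answer: cursor 2

Derivation:
After op 1 (move_right): buffer="qayseedg" (len 8), cursors c1@7 c2@8, authorship ........
After op 2 (add_cursor(2)): buffer="qayseedg" (len 8), cursors c3@2 c1@7 c2@8, authorship ........
After op 3 (move_right): buffer="qayseedg" (len 8), cursors c3@3 c1@8 c2@8, authorship ........
After op 4 (insert('c')): buffer="qaycseedgcc" (len 11), cursors c3@4 c1@11 c2@11, authorship ...3.....12
After op 5 (insert('w')): buffer="qaycwseedgccww" (len 14), cursors c3@5 c1@14 c2@14, authorship ...33.....1212
Authorship (.=original, N=cursor N): . . . 3 3 . . . . . 1 2 1 2
Index 13: author = 2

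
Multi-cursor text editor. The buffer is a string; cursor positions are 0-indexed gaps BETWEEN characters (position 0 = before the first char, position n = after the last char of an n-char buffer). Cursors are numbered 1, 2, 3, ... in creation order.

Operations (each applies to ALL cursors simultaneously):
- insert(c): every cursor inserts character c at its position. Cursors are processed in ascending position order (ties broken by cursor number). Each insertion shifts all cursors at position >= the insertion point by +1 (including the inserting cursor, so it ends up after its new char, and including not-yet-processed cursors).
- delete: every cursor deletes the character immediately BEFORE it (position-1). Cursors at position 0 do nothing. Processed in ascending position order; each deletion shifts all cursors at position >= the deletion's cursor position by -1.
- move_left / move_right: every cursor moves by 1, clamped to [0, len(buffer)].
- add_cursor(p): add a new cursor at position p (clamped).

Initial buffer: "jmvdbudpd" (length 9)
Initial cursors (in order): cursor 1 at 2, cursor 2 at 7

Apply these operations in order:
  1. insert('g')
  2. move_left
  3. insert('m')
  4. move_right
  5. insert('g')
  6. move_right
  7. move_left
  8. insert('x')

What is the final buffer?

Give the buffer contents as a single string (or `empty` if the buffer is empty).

After op 1 (insert('g')): buffer="jmgvdbudgpd" (len 11), cursors c1@3 c2@9, authorship ..1.....2..
After op 2 (move_left): buffer="jmgvdbudgpd" (len 11), cursors c1@2 c2@8, authorship ..1.....2..
After op 3 (insert('m')): buffer="jmmgvdbudmgpd" (len 13), cursors c1@3 c2@10, authorship ..11.....22..
After op 4 (move_right): buffer="jmmgvdbudmgpd" (len 13), cursors c1@4 c2@11, authorship ..11.....22..
After op 5 (insert('g')): buffer="jmmggvdbudmggpd" (len 15), cursors c1@5 c2@13, authorship ..111.....222..
After op 6 (move_right): buffer="jmmggvdbudmggpd" (len 15), cursors c1@6 c2@14, authorship ..111.....222..
After op 7 (move_left): buffer="jmmggvdbudmggpd" (len 15), cursors c1@5 c2@13, authorship ..111.....222..
After op 8 (insert('x')): buffer="jmmggxvdbudmggxpd" (len 17), cursors c1@6 c2@15, authorship ..1111.....2222..

Answer: jmmggxvdbudmggxpd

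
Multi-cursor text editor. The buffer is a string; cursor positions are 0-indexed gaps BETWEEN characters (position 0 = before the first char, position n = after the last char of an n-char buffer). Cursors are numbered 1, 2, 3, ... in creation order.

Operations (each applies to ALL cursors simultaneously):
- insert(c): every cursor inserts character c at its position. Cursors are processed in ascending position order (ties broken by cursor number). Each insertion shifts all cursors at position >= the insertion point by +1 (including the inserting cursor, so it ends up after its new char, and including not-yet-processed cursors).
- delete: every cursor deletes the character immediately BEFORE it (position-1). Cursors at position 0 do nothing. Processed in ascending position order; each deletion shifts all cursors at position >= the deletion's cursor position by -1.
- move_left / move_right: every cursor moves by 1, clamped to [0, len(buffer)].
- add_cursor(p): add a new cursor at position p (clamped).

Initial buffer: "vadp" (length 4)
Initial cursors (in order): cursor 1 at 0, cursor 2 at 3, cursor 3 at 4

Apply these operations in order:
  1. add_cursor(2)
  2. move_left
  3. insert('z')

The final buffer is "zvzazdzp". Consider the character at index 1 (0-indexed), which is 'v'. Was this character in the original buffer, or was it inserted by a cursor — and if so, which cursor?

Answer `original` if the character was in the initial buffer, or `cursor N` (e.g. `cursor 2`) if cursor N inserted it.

Answer: original

Derivation:
After op 1 (add_cursor(2)): buffer="vadp" (len 4), cursors c1@0 c4@2 c2@3 c3@4, authorship ....
After op 2 (move_left): buffer="vadp" (len 4), cursors c1@0 c4@1 c2@2 c3@3, authorship ....
After op 3 (insert('z')): buffer="zvzazdzp" (len 8), cursors c1@1 c4@3 c2@5 c3@7, authorship 1.4.2.3.
Authorship (.=original, N=cursor N): 1 . 4 . 2 . 3 .
Index 1: author = original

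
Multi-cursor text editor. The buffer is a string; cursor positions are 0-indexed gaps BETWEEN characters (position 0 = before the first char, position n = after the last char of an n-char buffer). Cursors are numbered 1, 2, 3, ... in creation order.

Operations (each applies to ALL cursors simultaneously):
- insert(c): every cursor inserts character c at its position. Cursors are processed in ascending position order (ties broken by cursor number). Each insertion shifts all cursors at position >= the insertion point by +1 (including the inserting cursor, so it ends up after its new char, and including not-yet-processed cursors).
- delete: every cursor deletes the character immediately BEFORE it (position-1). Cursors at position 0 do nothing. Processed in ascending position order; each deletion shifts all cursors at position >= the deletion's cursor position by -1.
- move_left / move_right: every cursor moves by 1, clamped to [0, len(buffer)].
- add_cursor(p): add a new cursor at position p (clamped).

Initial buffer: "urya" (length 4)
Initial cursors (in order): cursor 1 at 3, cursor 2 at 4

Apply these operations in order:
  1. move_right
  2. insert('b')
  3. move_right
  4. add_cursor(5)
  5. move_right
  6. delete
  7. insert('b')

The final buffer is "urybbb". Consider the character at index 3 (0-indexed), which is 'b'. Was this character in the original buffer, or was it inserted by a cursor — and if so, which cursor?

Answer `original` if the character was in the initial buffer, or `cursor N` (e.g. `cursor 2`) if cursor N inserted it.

Answer: cursor 1

Derivation:
After op 1 (move_right): buffer="urya" (len 4), cursors c1@4 c2@4, authorship ....
After op 2 (insert('b')): buffer="uryabb" (len 6), cursors c1@6 c2@6, authorship ....12
After op 3 (move_right): buffer="uryabb" (len 6), cursors c1@6 c2@6, authorship ....12
After op 4 (add_cursor(5)): buffer="uryabb" (len 6), cursors c3@5 c1@6 c2@6, authorship ....12
After op 5 (move_right): buffer="uryabb" (len 6), cursors c1@6 c2@6 c3@6, authorship ....12
After op 6 (delete): buffer="ury" (len 3), cursors c1@3 c2@3 c3@3, authorship ...
After op 7 (insert('b')): buffer="urybbb" (len 6), cursors c1@6 c2@6 c3@6, authorship ...123
Authorship (.=original, N=cursor N): . . . 1 2 3
Index 3: author = 1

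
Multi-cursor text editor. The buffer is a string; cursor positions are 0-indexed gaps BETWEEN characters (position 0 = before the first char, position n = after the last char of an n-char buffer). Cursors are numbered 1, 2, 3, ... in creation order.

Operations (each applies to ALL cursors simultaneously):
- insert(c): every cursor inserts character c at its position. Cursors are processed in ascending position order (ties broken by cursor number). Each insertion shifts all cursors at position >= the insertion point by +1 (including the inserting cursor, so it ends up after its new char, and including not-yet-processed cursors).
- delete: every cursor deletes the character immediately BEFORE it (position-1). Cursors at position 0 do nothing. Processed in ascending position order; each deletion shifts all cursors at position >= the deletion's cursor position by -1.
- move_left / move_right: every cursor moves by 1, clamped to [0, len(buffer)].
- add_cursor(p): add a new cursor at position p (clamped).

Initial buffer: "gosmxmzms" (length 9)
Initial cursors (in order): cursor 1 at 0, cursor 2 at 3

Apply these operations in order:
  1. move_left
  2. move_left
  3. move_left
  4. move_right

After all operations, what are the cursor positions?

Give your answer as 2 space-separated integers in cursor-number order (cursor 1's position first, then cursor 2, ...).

After op 1 (move_left): buffer="gosmxmzms" (len 9), cursors c1@0 c2@2, authorship .........
After op 2 (move_left): buffer="gosmxmzms" (len 9), cursors c1@0 c2@1, authorship .........
After op 3 (move_left): buffer="gosmxmzms" (len 9), cursors c1@0 c2@0, authorship .........
After op 4 (move_right): buffer="gosmxmzms" (len 9), cursors c1@1 c2@1, authorship .........

Answer: 1 1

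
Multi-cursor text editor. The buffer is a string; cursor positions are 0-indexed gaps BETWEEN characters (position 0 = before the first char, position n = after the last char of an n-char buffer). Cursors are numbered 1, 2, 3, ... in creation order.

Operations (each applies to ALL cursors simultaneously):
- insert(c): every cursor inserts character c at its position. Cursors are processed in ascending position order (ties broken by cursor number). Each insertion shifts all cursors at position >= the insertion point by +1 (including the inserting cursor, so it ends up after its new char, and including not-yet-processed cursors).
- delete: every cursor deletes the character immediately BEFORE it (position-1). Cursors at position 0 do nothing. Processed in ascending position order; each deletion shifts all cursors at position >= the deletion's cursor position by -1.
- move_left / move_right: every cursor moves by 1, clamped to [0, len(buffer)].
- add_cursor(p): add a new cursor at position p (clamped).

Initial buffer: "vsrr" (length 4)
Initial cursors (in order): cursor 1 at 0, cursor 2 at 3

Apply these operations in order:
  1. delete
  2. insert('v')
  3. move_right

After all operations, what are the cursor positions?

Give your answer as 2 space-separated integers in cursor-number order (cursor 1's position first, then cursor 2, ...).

After op 1 (delete): buffer="vsr" (len 3), cursors c1@0 c2@2, authorship ...
After op 2 (insert('v')): buffer="vvsvr" (len 5), cursors c1@1 c2@4, authorship 1..2.
After op 3 (move_right): buffer="vvsvr" (len 5), cursors c1@2 c2@5, authorship 1..2.

Answer: 2 5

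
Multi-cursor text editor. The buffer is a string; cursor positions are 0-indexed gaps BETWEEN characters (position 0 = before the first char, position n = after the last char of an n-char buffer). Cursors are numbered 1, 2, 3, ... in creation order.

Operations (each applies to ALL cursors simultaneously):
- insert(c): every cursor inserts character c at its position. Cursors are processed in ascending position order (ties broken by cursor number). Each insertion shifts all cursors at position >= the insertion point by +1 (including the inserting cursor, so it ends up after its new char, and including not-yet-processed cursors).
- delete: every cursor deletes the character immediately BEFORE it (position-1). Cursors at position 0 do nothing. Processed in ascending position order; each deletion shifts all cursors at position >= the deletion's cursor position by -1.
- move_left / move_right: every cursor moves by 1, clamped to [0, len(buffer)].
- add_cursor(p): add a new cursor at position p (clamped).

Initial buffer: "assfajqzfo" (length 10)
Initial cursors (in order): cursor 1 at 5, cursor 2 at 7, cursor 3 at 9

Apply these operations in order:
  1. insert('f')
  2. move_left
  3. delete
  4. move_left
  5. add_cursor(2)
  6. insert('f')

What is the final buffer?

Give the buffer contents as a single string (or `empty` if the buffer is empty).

After op 1 (insert('f')): buffer="assfafjqfzffo" (len 13), cursors c1@6 c2@9 c3@12, authorship .....1..2..3.
After op 2 (move_left): buffer="assfafjqfzffo" (len 13), cursors c1@5 c2@8 c3@11, authorship .....1..2..3.
After op 3 (delete): buffer="assffjfzfo" (len 10), cursors c1@4 c2@6 c3@8, authorship ....1.2.3.
After op 4 (move_left): buffer="assffjfzfo" (len 10), cursors c1@3 c2@5 c3@7, authorship ....1.2.3.
After op 5 (add_cursor(2)): buffer="assffjfzfo" (len 10), cursors c4@2 c1@3 c2@5 c3@7, authorship ....1.2.3.
After op 6 (insert('f')): buffer="asfsffffjffzfo" (len 14), cursors c4@3 c1@5 c2@8 c3@11, authorship ..4.1.12.23.3.

Answer: asfsffffjffzfo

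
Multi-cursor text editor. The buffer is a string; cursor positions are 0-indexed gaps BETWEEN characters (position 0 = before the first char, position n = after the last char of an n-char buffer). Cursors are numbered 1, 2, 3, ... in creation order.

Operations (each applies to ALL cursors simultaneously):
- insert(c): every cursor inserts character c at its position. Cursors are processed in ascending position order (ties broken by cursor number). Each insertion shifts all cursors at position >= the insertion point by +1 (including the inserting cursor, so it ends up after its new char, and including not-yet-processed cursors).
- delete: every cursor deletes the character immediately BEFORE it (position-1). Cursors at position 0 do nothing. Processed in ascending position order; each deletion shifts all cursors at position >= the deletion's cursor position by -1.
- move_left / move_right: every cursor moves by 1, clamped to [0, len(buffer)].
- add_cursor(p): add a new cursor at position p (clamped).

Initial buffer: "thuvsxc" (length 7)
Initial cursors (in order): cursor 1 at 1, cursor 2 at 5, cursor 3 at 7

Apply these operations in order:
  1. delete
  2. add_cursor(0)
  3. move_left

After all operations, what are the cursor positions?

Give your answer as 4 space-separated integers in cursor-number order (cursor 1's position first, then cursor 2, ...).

After op 1 (delete): buffer="huvx" (len 4), cursors c1@0 c2@3 c3@4, authorship ....
After op 2 (add_cursor(0)): buffer="huvx" (len 4), cursors c1@0 c4@0 c2@3 c3@4, authorship ....
After op 3 (move_left): buffer="huvx" (len 4), cursors c1@0 c4@0 c2@2 c3@3, authorship ....

Answer: 0 2 3 0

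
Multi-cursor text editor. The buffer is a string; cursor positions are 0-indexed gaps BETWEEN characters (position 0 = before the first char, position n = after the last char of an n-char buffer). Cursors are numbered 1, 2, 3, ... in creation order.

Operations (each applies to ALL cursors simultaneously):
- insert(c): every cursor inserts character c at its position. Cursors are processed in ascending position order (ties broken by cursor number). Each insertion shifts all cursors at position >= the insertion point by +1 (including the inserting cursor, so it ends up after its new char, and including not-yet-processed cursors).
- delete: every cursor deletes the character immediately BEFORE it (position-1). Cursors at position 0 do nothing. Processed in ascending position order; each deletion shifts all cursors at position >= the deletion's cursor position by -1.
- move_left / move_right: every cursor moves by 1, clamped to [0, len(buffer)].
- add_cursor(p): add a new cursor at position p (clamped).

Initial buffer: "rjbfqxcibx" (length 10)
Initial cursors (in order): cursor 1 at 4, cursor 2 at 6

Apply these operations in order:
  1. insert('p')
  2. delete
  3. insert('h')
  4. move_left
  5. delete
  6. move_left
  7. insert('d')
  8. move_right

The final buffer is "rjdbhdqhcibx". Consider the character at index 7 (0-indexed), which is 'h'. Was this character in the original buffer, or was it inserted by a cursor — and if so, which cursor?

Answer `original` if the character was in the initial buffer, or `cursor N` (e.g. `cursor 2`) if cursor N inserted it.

After op 1 (insert('p')): buffer="rjbfpqxpcibx" (len 12), cursors c1@5 c2@8, authorship ....1..2....
After op 2 (delete): buffer="rjbfqxcibx" (len 10), cursors c1@4 c2@6, authorship ..........
After op 3 (insert('h')): buffer="rjbfhqxhcibx" (len 12), cursors c1@5 c2@8, authorship ....1..2....
After op 4 (move_left): buffer="rjbfhqxhcibx" (len 12), cursors c1@4 c2@7, authorship ....1..2....
After op 5 (delete): buffer="rjbhqhcibx" (len 10), cursors c1@3 c2@5, authorship ...1.2....
After op 6 (move_left): buffer="rjbhqhcibx" (len 10), cursors c1@2 c2@4, authorship ...1.2....
After op 7 (insert('d')): buffer="rjdbhdqhcibx" (len 12), cursors c1@3 c2@6, authorship ..1.12.2....
After op 8 (move_right): buffer="rjdbhdqhcibx" (len 12), cursors c1@4 c2@7, authorship ..1.12.2....
Authorship (.=original, N=cursor N): . . 1 . 1 2 . 2 . . . .
Index 7: author = 2

Answer: cursor 2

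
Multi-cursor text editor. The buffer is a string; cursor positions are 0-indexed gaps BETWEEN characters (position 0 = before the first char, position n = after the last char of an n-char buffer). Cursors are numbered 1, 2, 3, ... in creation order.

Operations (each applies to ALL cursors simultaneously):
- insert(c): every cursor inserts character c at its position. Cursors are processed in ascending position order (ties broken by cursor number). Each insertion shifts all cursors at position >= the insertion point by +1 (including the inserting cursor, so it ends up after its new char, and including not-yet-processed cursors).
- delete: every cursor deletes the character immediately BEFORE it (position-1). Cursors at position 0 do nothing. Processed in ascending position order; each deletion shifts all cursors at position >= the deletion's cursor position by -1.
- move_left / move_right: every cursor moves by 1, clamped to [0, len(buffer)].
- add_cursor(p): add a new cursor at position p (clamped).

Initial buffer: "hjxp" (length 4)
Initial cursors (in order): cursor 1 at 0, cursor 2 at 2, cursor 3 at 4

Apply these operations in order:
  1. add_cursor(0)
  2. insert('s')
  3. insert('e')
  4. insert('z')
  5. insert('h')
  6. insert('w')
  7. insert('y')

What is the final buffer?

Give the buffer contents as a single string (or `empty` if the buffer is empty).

Answer: sseezzhhwwyyhjsezhwyxpsezhwy

Derivation:
After op 1 (add_cursor(0)): buffer="hjxp" (len 4), cursors c1@0 c4@0 c2@2 c3@4, authorship ....
After op 2 (insert('s')): buffer="sshjsxps" (len 8), cursors c1@2 c4@2 c2@5 c3@8, authorship 14..2..3
After op 3 (insert('e')): buffer="sseehjsexpse" (len 12), cursors c1@4 c4@4 c2@8 c3@12, authorship 1414..22..33
After op 4 (insert('z')): buffer="sseezzhjsezxpsez" (len 16), cursors c1@6 c4@6 c2@11 c3@16, authorship 141414..222..333
After op 5 (insert('h')): buffer="sseezzhhhjsezhxpsezh" (len 20), cursors c1@8 c4@8 c2@14 c3@20, authorship 14141414..2222..3333
After op 6 (insert('w')): buffer="sseezzhhwwhjsezhwxpsezhw" (len 24), cursors c1@10 c4@10 c2@17 c3@24, authorship 1414141414..22222..33333
After op 7 (insert('y')): buffer="sseezzhhwwyyhjsezhwyxpsezhwy" (len 28), cursors c1@12 c4@12 c2@20 c3@28, authorship 141414141414..222222..333333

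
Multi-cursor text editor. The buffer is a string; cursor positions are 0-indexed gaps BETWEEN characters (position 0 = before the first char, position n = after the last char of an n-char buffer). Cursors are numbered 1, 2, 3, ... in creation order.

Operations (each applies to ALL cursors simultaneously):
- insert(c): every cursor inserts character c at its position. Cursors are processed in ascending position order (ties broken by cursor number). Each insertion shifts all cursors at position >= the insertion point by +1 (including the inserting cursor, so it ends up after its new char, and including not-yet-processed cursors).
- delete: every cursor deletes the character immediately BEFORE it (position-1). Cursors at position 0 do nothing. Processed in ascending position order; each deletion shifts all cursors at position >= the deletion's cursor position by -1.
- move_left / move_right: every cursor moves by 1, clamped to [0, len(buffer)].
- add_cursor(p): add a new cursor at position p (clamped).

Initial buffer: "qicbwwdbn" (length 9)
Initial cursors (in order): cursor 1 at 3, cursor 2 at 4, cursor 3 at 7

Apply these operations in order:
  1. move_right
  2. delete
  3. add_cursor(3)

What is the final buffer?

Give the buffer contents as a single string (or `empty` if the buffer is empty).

After op 1 (move_right): buffer="qicbwwdbn" (len 9), cursors c1@4 c2@5 c3@8, authorship .........
After op 2 (delete): buffer="qicwdn" (len 6), cursors c1@3 c2@3 c3@5, authorship ......
After op 3 (add_cursor(3)): buffer="qicwdn" (len 6), cursors c1@3 c2@3 c4@3 c3@5, authorship ......

Answer: qicwdn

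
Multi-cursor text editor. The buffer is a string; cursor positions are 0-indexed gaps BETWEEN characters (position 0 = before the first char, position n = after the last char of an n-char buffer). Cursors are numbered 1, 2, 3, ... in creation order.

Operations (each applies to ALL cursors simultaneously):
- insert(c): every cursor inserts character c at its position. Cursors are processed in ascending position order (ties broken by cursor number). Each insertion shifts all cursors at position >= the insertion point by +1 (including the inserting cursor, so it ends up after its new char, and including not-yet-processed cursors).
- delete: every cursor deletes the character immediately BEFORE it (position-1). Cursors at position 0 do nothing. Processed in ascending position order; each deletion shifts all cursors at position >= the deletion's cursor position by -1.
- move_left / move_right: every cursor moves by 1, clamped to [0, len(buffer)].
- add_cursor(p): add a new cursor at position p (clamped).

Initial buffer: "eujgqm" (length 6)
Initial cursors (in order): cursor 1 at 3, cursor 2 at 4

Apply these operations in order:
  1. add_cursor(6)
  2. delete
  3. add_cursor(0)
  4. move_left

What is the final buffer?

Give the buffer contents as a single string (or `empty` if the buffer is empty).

Answer: euq

Derivation:
After op 1 (add_cursor(6)): buffer="eujgqm" (len 6), cursors c1@3 c2@4 c3@6, authorship ......
After op 2 (delete): buffer="euq" (len 3), cursors c1@2 c2@2 c3@3, authorship ...
After op 3 (add_cursor(0)): buffer="euq" (len 3), cursors c4@0 c1@2 c2@2 c3@3, authorship ...
After op 4 (move_left): buffer="euq" (len 3), cursors c4@0 c1@1 c2@1 c3@2, authorship ...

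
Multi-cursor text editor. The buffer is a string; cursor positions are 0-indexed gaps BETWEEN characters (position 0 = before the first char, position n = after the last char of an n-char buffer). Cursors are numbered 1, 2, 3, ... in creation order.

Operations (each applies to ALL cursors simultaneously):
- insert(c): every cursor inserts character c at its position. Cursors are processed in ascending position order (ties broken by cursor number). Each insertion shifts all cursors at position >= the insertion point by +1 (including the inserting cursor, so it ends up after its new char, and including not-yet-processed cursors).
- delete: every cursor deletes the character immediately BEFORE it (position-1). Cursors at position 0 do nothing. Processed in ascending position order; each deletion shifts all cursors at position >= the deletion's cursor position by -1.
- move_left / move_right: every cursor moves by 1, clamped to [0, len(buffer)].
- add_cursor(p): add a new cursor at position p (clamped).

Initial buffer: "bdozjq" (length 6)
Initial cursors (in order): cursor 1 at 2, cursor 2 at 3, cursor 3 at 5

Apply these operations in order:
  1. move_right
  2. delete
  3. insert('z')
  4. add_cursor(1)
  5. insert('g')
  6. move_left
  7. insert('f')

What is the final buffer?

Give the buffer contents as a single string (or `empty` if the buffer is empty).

After op 1 (move_right): buffer="bdozjq" (len 6), cursors c1@3 c2@4 c3@6, authorship ......
After op 2 (delete): buffer="bdj" (len 3), cursors c1@2 c2@2 c3@3, authorship ...
After op 3 (insert('z')): buffer="bdzzjz" (len 6), cursors c1@4 c2@4 c3@6, authorship ..12.3
After op 4 (add_cursor(1)): buffer="bdzzjz" (len 6), cursors c4@1 c1@4 c2@4 c3@6, authorship ..12.3
After op 5 (insert('g')): buffer="bgdzzggjzg" (len 10), cursors c4@2 c1@7 c2@7 c3@10, authorship .4.1212.33
After op 6 (move_left): buffer="bgdzzggjzg" (len 10), cursors c4@1 c1@6 c2@6 c3@9, authorship .4.1212.33
After op 7 (insert('f')): buffer="bfgdzzgffgjzfg" (len 14), cursors c4@2 c1@9 c2@9 c3@13, authorship .44.121122.333

Answer: bfgdzzgffgjzfg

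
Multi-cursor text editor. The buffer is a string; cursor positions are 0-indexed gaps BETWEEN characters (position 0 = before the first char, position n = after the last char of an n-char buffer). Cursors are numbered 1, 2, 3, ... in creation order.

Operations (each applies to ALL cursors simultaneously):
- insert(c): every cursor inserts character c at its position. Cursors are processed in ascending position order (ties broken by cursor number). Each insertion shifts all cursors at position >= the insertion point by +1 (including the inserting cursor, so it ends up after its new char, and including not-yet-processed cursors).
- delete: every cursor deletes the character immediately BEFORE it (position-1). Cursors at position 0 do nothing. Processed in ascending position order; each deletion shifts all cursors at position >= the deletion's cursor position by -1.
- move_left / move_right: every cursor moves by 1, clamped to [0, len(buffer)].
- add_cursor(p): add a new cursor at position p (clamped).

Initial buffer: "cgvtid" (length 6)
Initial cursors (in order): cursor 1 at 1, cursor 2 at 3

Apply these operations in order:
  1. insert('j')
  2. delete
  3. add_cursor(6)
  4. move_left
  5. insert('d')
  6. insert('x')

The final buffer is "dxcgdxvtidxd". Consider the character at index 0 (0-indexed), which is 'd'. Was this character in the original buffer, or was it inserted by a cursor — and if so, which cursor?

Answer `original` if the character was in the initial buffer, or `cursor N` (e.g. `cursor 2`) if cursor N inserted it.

After op 1 (insert('j')): buffer="cjgvjtid" (len 8), cursors c1@2 c2@5, authorship .1..2...
After op 2 (delete): buffer="cgvtid" (len 6), cursors c1@1 c2@3, authorship ......
After op 3 (add_cursor(6)): buffer="cgvtid" (len 6), cursors c1@1 c2@3 c3@6, authorship ......
After op 4 (move_left): buffer="cgvtid" (len 6), cursors c1@0 c2@2 c3@5, authorship ......
After op 5 (insert('d')): buffer="dcgdvtidd" (len 9), cursors c1@1 c2@4 c3@8, authorship 1..2...3.
After op 6 (insert('x')): buffer="dxcgdxvtidxd" (len 12), cursors c1@2 c2@6 c3@11, authorship 11..22...33.
Authorship (.=original, N=cursor N): 1 1 . . 2 2 . . . 3 3 .
Index 0: author = 1

Answer: cursor 1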